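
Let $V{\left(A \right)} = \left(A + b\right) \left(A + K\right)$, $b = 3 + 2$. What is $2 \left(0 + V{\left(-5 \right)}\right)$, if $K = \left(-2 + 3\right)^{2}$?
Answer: $0$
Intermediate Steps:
$b = 5$
$K = 1$ ($K = 1^{2} = 1$)
$V{\left(A \right)} = \left(1 + A\right) \left(5 + A\right)$ ($V{\left(A \right)} = \left(A + 5\right) \left(A + 1\right) = \left(5 + A\right) \left(1 + A\right) = \left(1 + A\right) \left(5 + A\right)$)
$2 \left(0 + V{\left(-5 \right)}\right) = 2 \left(0 + \left(5 + \left(-5\right)^{2} + 6 \left(-5\right)\right)\right) = 2 \left(0 + \left(5 + 25 - 30\right)\right) = 2 \left(0 + 0\right) = 2 \cdot 0 = 0$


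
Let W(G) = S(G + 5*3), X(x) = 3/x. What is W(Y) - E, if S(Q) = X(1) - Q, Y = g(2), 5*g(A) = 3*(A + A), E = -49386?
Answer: 246858/5 ≈ 49372.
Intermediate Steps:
g(A) = 6*A/5 (g(A) = (3*(A + A))/5 = (3*(2*A))/5 = (6*A)/5 = 6*A/5)
Y = 12/5 (Y = (6/5)*2 = 12/5 ≈ 2.4000)
S(Q) = 3 - Q (S(Q) = 3/1 - Q = 3*1 - Q = 3 - Q)
W(G) = -12 - G (W(G) = 3 - (G + 5*3) = 3 - (G + 15) = 3 - (15 + G) = 3 + (-15 - G) = -12 - G)
W(Y) - E = (-12 - 1*12/5) - 1*(-49386) = (-12 - 12/5) + 49386 = -72/5 + 49386 = 246858/5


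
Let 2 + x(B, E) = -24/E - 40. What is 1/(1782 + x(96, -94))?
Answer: 47/81792 ≈ 0.00057463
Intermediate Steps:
x(B, E) = -42 - 24/E (x(B, E) = -2 + (-24/E - 40) = -2 + (-40 - 24/E) = -42 - 24/E)
1/(1782 + x(96, -94)) = 1/(1782 + (-42 - 24/(-94))) = 1/(1782 + (-42 - 24*(-1/94))) = 1/(1782 + (-42 + 12/47)) = 1/(1782 - 1962/47) = 1/(81792/47) = 47/81792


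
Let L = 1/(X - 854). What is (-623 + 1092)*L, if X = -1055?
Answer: -469/1909 ≈ -0.24568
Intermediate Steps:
L = -1/1909 (L = 1/(-1055 - 854) = 1/(-1909) = -1/1909 ≈ -0.00052383)
(-623 + 1092)*L = (-623 + 1092)*(-1/1909) = 469*(-1/1909) = -469/1909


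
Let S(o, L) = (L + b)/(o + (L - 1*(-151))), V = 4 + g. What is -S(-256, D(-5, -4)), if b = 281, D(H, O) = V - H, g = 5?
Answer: 295/91 ≈ 3.2418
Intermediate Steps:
V = 9 (V = 4 + 5 = 9)
D(H, O) = 9 - H
S(o, L) = (281 + L)/(151 + L + o) (S(o, L) = (L + 281)/(o + (L - 1*(-151))) = (281 + L)/(o + (L + 151)) = (281 + L)/(o + (151 + L)) = (281 + L)/(151 + L + o))
-S(-256, D(-5, -4)) = -(281 + (9 - 1*(-5)))/(151 + (9 - 1*(-5)) - 256) = -(281 + (9 + 5))/(151 + (9 + 5) - 256) = -(281 + 14)/(151 + 14 - 256) = -295/(-91) = -(-1)*295/91 = -1*(-295/91) = 295/91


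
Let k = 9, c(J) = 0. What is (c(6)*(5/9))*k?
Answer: 0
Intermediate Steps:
(c(6)*(5/9))*k = (0*(5/9))*9 = 0*9 = 0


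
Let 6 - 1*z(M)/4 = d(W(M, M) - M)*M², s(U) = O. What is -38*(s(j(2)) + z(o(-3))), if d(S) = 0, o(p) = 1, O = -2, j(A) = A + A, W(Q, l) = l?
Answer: -836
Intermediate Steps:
j(A) = 2*A
s(U) = -2
z(M) = 24 (z(M) = 24 - 0*M² = 24 - 4*0 = 24 + 0 = 24)
-38*(s(j(2)) + z(o(-3))) = -38*(-2 + 24) = -38*22 = -836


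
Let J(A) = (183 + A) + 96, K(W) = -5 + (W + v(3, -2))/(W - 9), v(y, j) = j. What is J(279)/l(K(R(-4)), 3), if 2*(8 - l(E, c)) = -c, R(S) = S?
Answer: 1116/19 ≈ 58.737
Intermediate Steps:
K(W) = -5 + (-2 + W)/(-9 + W) (K(W) = -5 + (W - 2)/(W - 9) = -5 + (-2 + W)/(-9 + W))
J(A) = 279 + A
l(E, c) = 8 + c/2 (l(E, c) = 8 - (-1)*c/2 = 8 + c/2)
J(279)/l(K(R(-4)), 3) = (279 + 279)/(8 + (½)*3) = 558/(8 + 3/2) = 558/(19/2) = 558*(2/19) = 1116/19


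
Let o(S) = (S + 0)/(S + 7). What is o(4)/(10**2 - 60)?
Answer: 1/110 ≈ 0.0090909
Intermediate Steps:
o(S) = S/(7 + S)
o(4)/(10**2 - 60) = (4/(7 + 4))/(10**2 - 60) = (4/11)/(100 - 60) = (4*(1/11))/40 = (1/40)*(4/11) = 1/110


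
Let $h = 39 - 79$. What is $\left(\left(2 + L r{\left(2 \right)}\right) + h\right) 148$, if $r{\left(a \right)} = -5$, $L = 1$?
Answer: $-6364$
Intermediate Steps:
$h = -40$ ($h = 39 - 79 = -40$)
$\left(\left(2 + L r{\left(2 \right)}\right) + h\right) 148 = \left(\left(2 + 1 \left(-5\right)\right) - 40\right) 148 = \left(\left(2 - 5\right) - 40\right) 148 = \left(-3 - 40\right) 148 = \left(-43\right) 148 = -6364$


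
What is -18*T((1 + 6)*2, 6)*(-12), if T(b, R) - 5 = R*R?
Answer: 8856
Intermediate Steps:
T(b, R) = 5 + R**2 (T(b, R) = 5 + R*R = 5 + R**2)
-18*T((1 + 6)*2, 6)*(-12) = -18*(5 + 6**2)*(-12) = -18*(5 + 36)*(-12) = -18*41*(-12) = -738*(-12) = 8856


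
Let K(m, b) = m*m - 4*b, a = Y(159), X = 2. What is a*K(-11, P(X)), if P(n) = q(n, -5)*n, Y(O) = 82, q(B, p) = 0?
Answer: 9922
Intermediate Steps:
P(n) = 0 (P(n) = 0*n = 0)
a = 82
K(m, b) = m² - 4*b
a*K(-11, P(X)) = 82*((-11)² - 4*0) = 82*(121 + 0) = 82*121 = 9922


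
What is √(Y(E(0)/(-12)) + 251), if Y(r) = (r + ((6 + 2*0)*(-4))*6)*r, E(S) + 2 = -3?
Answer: √27529/12 ≈ 13.827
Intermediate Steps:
E(S) = -5 (E(S) = -2 - 3 = -5)
Y(r) = r*(-144 + r) (Y(r) = (r + ((6 + 0)*(-4))*6)*r = (r + (6*(-4))*6)*r = (r - 24*6)*r = (r - 144)*r = (-144 + r)*r = r*(-144 + r))
√(Y(E(0)/(-12)) + 251) = √((-5/(-12))*(-144 - 5/(-12)) + 251) = √((-5*(-1/12))*(-144 - 5*(-1/12)) + 251) = √(5*(-144 + 5/12)/12 + 251) = √((5/12)*(-1723/12) + 251) = √(-8615/144 + 251) = √(27529/144) = √27529/12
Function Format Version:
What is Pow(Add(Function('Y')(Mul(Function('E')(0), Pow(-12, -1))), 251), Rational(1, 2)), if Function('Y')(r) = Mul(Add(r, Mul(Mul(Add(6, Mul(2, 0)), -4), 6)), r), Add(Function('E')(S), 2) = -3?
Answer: Mul(Rational(1, 12), Pow(27529, Rational(1, 2))) ≈ 13.827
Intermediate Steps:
Function('E')(S) = -5 (Function('E')(S) = Add(-2, -3) = -5)
Function('Y')(r) = Mul(r, Add(-144, r)) (Function('Y')(r) = Mul(Add(r, Mul(Mul(Add(6, 0), -4), 6)), r) = Mul(Add(r, Mul(Mul(6, -4), 6)), r) = Mul(Add(r, Mul(-24, 6)), r) = Mul(Add(r, -144), r) = Mul(Add(-144, r), r) = Mul(r, Add(-144, r)))
Pow(Add(Function('Y')(Mul(Function('E')(0), Pow(-12, -1))), 251), Rational(1, 2)) = Pow(Add(Mul(Mul(-5, Pow(-12, -1)), Add(-144, Mul(-5, Pow(-12, -1)))), 251), Rational(1, 2)) = Pow(Add(Mul(Mul(-5, Rational(-1, 12)), Add(-144, Mul(-5, Rational(-1, 12)))), 251), Rational(1, 2)) = Pow(Add(Mul(Rational(5, 12), Add(-144, Rational(5, 12))), 251), Rational(1, 2)) = Pow(Add(Mul(Rational(5, 12), Rational(-1723, 12)), 251), Rational(1, 2)) = Pow(Add(Rational(-8615, 144), 251), Rational(1, 2)) = Pow(Rational(27529, 144), Rational(1, 2)) = Mul(Rational(1, 12), Pow(27529, Rational(1, 2)))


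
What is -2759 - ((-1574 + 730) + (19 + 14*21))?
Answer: -2228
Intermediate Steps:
-2759 - ((-1574 + 730) + (19 + 14*21)) = -2759 - (-844 + (19 + 294)) = -2759 - (-844 + 313) = -2759 - 1*(-531) = -2759 + 531 = -2228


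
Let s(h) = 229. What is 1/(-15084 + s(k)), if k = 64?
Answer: -1/14855 ≈ -6.7317e-5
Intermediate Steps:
1/(-15084 + s(k)) = 1/(-15084 + 229) = 1/(-14855) = -1/14855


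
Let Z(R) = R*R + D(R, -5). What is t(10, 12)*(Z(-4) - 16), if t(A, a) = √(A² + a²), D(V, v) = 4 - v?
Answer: 18*√61 ≈ 140.58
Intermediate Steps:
Z(R) = 9 + R² (Z(R) = R*R + (4 - 1*(-5)) = R² + (4 + 5) = R² + 9 = 9 + R²)
t(10, 12)*(Z(-4) - 16) = √(10² + 12²)*((9 + (-4)²) - 16) = √(100 + 144)*((9 + 16) - 16) = √244*(25 - 16) = (2*√61)*9 = 18*√61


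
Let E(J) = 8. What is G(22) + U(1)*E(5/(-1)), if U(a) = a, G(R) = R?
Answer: 30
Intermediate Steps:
G(22) + U(1)*E(5/(-1)) = 22 + 1*8 = 22 + 8 = 30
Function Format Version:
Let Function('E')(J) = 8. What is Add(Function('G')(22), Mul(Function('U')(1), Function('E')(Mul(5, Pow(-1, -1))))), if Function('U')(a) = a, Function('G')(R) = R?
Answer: 30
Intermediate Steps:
Add(Function('G')(22), Mul(Function('U')(1), Function('E')(Mul(5, Pow(-1, -1))))) = Add(22, Mul(1, 8)) = Add(22, 8) = 30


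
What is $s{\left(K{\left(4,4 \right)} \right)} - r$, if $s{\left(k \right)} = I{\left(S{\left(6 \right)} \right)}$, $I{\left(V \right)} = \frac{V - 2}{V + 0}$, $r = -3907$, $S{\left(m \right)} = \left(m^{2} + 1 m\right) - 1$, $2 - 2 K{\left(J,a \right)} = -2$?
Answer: $\frac{160226}{41} \approx 3908.0$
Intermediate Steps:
$K{\left(J,a \right)} = 2$ ($K{\left(J,a \right)} = 1 - -1 = 1 + 1 = 2$)
$S{\left(m \right)} = -1 + m + m^{2}$ ($S{\left(m \right)} = \left(m^{2} + m\right) - 1 = \left(m + m^{2}\right) - 1 = -1 + m + m^{2}$)
$I{\left(V \right)} = \frac{-2 + V}{V}$
$s{\left(k \right)} = \frac{39}{41}$ ($s{\left(k \right)} = \frac{-2 + \left(-1 + 6 + 6^{2}\right)}{-1 + 6 + 6^{2}} = \frac{-2 + \left(-1 + 6 + 36\right)}{-1 + 6 + 36} = \frac{-2 + 41}{41} = \frac{1}{41} \cdot 39 = \frac{39}{41}$)
$s{\left(K{\left(4,4 \right)} \right)} - r = \frac{39}{41} - -3907 = \frac{39}{41} + 3907 = \frac{160226}{41}$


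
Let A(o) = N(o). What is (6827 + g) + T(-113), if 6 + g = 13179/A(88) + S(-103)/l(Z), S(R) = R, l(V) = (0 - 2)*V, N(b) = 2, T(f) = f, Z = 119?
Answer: 1582454/119 ≈ 13298.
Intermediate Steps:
l(V) = -2*V
A(o) = 2
g = 783488/119 (g = -6 + (13179/2 - 103/((-2*119))) = -6 + (13179*(½) - 103/(-238)) = -6 + (13179/2 - 103*(-1/238)) = -6 + (13179/2 + 103/238) = -6 + 784202/119 = 783488/119 ≈ 6583.9)
(6827 + g) + T(-113) = (6827 + 783488/119) - 113 = 1595901/119 - 113 = 1582454/119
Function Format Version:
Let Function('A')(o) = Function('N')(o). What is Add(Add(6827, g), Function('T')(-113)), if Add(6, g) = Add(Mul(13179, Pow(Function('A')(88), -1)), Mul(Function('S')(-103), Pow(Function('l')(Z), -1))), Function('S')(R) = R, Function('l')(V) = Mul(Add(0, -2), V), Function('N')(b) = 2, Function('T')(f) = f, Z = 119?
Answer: Rational(1582454, 119) ≈ 13298.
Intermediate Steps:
Function('l')(V) = Mul(-2, V)
Function('A')(o) = 2
g = Rational(783488, 119) (g = Add(-6, Add(Mul(13179, Pow(2, -1)), Mul(-103, Pow(Mul(-2, 119), -1)))) = Add(-6, Add(Mul(13179, Rational(1, 2)), Mul(-103, Pow(-238, -1)))) = Add(-6, Add(Rational(13179, 2), Mul(-103, Rational(-1, 238)))) = Add(-6, Add(Rational(13179, 2), Rational(103, 238))) = Add(-6, Rational(784202, 119)) = Rational(783488, 119) ≈ 6583.9)
Add(Add(6827, g), Function('T')(-113)) = Add(Add(6827, Rational(783488, 119)), -113) = Add(Rational(1595901, 119), -113) = Rational(1582454, 119)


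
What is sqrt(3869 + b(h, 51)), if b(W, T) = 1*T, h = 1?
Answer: 28*sqrt(5) ≈ 62.610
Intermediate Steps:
b(W, T) = T
sqrt(3869 + b(h, 51)) = sqrt(3869 + 51) = sqrt(3920) = 28*sqrt(5)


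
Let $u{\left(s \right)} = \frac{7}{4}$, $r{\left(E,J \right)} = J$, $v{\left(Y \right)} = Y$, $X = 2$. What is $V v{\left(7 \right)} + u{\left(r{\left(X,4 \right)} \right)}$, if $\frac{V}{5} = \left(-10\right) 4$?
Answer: $- \frac{5593}{4} \approx -1398.3$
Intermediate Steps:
$u{\left(s \right)} = \frac{7}{4}$ ($u{\left(s \right)} = 7 \cdot \frac{1}{4} = \frac{7}{4}$)
$V = -200$ ($V = 5 \left(\left(-10\right) 4\right) = 5 \left(-40\right) = -200$)
$V v{\left(7 \right)} + u{\left(r{\left(X,4 \right)} \right)} = \left(-200\right) 7 + \frac{7}{4} = -1400 + \frac{7}{4} = - \frac{5593}{4}$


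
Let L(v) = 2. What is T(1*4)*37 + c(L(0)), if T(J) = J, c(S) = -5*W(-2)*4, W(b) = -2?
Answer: 188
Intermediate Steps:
c(S) = 40 (c(S) = -5*(-2)*4 = 10*4 = 40)
T(1*4)*37 + c(L(0)) = (1*4)*37 + 40 = 4*37 + 40 = 148 + 40 = 188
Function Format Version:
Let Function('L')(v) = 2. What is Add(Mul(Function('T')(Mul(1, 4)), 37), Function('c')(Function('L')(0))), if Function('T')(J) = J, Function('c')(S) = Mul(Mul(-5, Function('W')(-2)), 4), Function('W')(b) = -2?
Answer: 188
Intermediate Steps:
Function('c')(S) = 40 (Function('c')(S) = Mul(Mul(-5, -2), 4) = Mul(10, 4) = 40)
Add(Mul(Function('T')(Mul(1, 4)), 37), Function('c')(Function('L')(0))) = Add(Mul(Mul(1, 4), 37), 40) = Add(Mul(4, 37), 40) = Add(148, 40) = 188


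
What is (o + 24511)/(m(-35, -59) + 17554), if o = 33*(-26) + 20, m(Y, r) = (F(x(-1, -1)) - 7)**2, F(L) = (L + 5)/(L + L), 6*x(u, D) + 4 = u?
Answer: 7284/5429 ≈ 1.3417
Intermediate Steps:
x(u, D) = -2/3 + u/6
F(L) = (5 + L)/(2*L) (F(L) = (5 + L)/((2*L)) = (5 + L)*(1/(2*L)) = (5 + L)/(2*L))
m(Y, r) = 361/4 (m(Y, r) = ((5 + (-2/3 + (1/6)*(-1)))/(2*(-2/3 + (1/6)*(-1))) - 7)**2 = ((5 + (-2/3 - 1/6))/(2*(-2/3 - 1/6)) - 7)**2 = ((5 - 5/6)/(2*(-5/6)) - 7)**2 = ((1/2)*(-6/5)*(25/6) - 7)**2 = (-5/2 - 7)**2 = (-19/2)**2 = 361/4)
o = -838 (o = -858 + 20 = -838)
(o + 24511)/(m(-35, -59) + 17554) = (-838 + 24511)/(361/4 + 17554) = 23673/(70577/4) = 23673*(4/70577) = 7284/5429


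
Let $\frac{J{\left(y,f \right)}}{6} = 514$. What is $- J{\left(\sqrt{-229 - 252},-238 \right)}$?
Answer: $-3084$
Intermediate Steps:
$J{\left(y,f \right)} = 3084$ ($J{\left(y,f \right)} = 6 \cdot 514 = 3084$)
$- J{\left(\sqrt{-229 - 252},-238 \right)} = \left(-1\right) 3084 = -3084$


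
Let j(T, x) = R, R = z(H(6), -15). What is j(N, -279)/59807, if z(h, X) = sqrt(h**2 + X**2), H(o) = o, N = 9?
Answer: 3*sqrt(29)/59807 ≈ 0.00027013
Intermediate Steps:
z(h, X) = sqrt(X**2 + h**2)
R = 3*sqrt(29) (R = sqrt((-15)**2 + 6**2) = sqrt(225 + 36) = sqrt(261) = 3*sqrt(29) ≈ 16.155)
j(T, x) = 3*sqrt(29)
j(N, -279)/59807 = (3*sqrt(29))/59807 = (3*sqrt(29))*(1/59807) = 3*sqrt(29)/59807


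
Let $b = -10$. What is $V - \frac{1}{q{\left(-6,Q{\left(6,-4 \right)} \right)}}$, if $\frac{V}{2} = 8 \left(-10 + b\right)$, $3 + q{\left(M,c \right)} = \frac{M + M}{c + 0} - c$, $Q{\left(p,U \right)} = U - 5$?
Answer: $- \frac{7043}{22} \approx -320.14$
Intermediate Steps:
$Q{\left(p,U \right)} = -5 + U$
$q{\left(M,c \right)} = -3 - c + \frac{2 M}{c}$ ($q{\left(M,c \right)} = -3 - \left(c - \frac{M + M}{c + 0}\right) = -3 + \left(\frac{2 M}{c} - c\right) = -3 + \left(- c + \frac{2 M}{c}\right) = -3 - c + \frac{2 M}{c}$)
$V = -320$ ($V = 2 \cdot 8 \left(-10 - 10\right) = 2 \cdot 8 \left(-20\right) = 2 \left(-160\right) = -320$)
$V - \frac{1}{q{\left(-6,Q{\left(6,-4 \right)} \right)}} = -320 - \frac{1}{-3 - \left(-5 - 4\right) + 2 \left(-6\right) \frac{1}{-5 - 4}} = -320 - \frac{1}{-3 - -9 + 2 \left(-6\right) \frac{1}{-9}} = -320 - \frac{1}{-3 + 9 + 2 \left(-6\right) \left(- \frac{1}{9}\right)} = -320 - \frac{1}{-3 + 9 + \frac{4}{3}} = -320 - \frac{1}{\frac{22}{3}} = -320 - \frac{3}{22} = - \frac{7043}{22}$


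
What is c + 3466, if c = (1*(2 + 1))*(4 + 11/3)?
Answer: 3489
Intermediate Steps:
c = 23 (c = (1*3)*(4 + 11*(⅓)) = 3*(4 + 11/3) = 3*(23/3) = 23)
c + 3466 = 23 + 3466 = 3489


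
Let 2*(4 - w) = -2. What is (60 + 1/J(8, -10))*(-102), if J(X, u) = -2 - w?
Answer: -42738/7 ≈ -6105.4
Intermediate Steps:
w = 5 (w = 4 - 1/2*(-2) = 4 + 1 = 5)
J(X, u) = -7 (J(X, u) = -2 - 1*5 = -2 - 5 = -7)
(60 + 1/J(8, -10))*(-102) = (60 + 1/(-7))*(-102) = (60 - 1/7)*(-102) = (419/7)*(-102) = -42738/7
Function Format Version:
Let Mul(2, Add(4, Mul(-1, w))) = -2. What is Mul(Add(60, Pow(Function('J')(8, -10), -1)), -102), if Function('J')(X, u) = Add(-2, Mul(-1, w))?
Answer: Rational(-42738, 7) ≈ -6105.4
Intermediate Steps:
w = 5 (w = Add(4, Mul(Rational(-1, 2), -2)) = Add(4, 1) = 5)
Function('J')(X, u) = -7 (Function('J')(X, u) = Add(-2, Mul(-1, 5)) = Add(-2, -5) = -7)
Mul(Add(60, Pow(Function('J')(8, -10), -1)), -102) = Mul(Add(60, Pow(-7, -1)), -102) = Mul(Add(60, Rational(-1, 7)), -102) = Mul(Rational(419, 7), -102) = Rational(-42738, 7)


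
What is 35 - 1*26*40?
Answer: -1005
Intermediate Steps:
35 - 1*26*40 = 35 - 26*40 = 35 - 1040 = -1005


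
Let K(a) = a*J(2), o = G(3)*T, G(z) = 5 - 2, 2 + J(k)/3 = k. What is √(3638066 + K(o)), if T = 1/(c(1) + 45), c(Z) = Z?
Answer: √3638066 ≈ 1907.4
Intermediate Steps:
J(k) = -6 + 3*k
G(z) = 3
T = 1/46 (T = 1/(1 + 45) = 1/46 ≈ 0.021739)
o = 3/46 (o = 3*(1/46) = 3/46 ≈ 0.065217)
K(a) = 0 (K(a) = a*(-6 + 3*2) = a*(-6 + 6) = a*0 = 0)
√(3638066 + K(o)) = √(3638066 + 0) = √3638066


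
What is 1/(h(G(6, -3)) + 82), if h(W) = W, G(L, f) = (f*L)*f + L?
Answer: 1/142 ≈ 0.0070423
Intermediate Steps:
G(L, f) = L + L*f² (G(L, f) = (L*f)*f + L = L*f² + L = L + L*f²)
1/(h(G(6, -3)) + 82) = 1/(6*(1 + (-3)²) + 82) = 1/(6*(1 + 9) + 82) = 1/(6*10 + 82) = 1/(60 + 82) = 1/142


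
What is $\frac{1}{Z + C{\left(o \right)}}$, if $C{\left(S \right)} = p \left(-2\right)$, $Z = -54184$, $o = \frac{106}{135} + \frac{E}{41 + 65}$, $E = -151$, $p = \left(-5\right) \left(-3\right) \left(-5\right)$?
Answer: $- \frac{1}{54034} \approx -1.8507 \cdot 10^{-5}$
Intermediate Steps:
$p = -75$ ($p = 15 \left(-5\right) = -75$)
$o = - \frac{9149}{14310}$ ($o = \frac{106}{135} - \frac{151}{41 + 65} = 106 \cdot \frac{1}{135} - \frac{151}{106} = \frac{106}{135} - \frac{151}{106} = - \frac{9149}{14310} \approx -0.63934$)
$C{\left(S \right)} = 150$ ($C{\left(S \right)} = \left(-75\right) \left(-2\right) = 150$)
$\frac{1}{Z + C{\left(o \right)}} = \frac{1}{-54184 + 150} = \frac{1}{-54034} = - \frac{1}{54034}$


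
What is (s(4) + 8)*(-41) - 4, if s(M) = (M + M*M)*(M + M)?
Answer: -6892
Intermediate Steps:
s(M) = 2*M*(M + M²) (s(M) = (M + M²)*(2*M) = 2*M*(M + M²))
(s(4) + 8)*(-41) - 4 = (2*4²*(1 + 4) + 8)*(-41) - 4 = (2*16*5 + 8)*(-41) - 4 = (160 + 8)*(-41) - 4 = 168*(-41) - 4 = -6888 - 4 = -6892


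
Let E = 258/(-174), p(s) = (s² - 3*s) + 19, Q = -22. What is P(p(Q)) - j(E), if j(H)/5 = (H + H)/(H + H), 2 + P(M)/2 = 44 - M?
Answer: -1059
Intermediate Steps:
p(s) = 19 + s² - 3*s
P(M) = 84 - 2*M (P(M) = -4 + 2*(44 - M) = -4 + (88 - 2*M) = 84 - 2*M)
E = -43/29 (E = 258*(-1/174) = -43/29 ≈ -1.4828)
j(H) = 5 (j(H) = 5*((H + H)/(H + H)) = 5*((2*H)/((2*H))) = 5*((2*H)*(1/(2*H))) = 5*1 = 5)
P(p(Q)) - j(E) = (84 - 2*(19 + (-22)² - 3*(-22))) - 1*5 = (84 - 2*(19 + 484 + 66)) - 5 = (84 - 2*569) - 5 = (84 - 1138) - 5 = -1054 - 5 = -1059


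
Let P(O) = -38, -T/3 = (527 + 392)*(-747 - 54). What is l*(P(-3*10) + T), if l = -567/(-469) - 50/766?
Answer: 64809746012/25661 ≈ 2.5256e+6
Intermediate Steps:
T = 2208357 (T = -3*(527 + 392)*(-747 - 54) = -2757*(-801) = -3*(-736119) = 2208357)
l = 29348/25661 (l = -567*(-1/469) - 50*1/766 = 81/67 - 25/383 = 29348/25661 ≈ 1.1437)
l*(P(-3*10) + T) = 29348*(-38 + 2208357)/25661 = (29348/25661)*2208319 = 64809746012/25661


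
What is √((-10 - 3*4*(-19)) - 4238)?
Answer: 2*I*√1005 ≈ 63.403*I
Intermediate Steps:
√((-10 - 3*4*(-19)) - 4238) = √((-10 - 12*(-19)) - 4238) = √((-10 + 228) - 4238) = √(218 - 4238) = √(-4020) = 2*I*√1005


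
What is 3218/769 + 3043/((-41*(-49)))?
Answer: 8805029/1544921 ≈ 5.6993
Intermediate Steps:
3218/769 + 3043/((-41*(-49))) = 3218*(1/769) + 3043/2009 = 3218/769 + 3043*(1/2009) = 3218/769 + 3043/2009 = 8805029/1544921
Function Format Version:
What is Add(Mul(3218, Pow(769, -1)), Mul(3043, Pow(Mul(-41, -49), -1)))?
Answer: Rational(8805029, 1544921) ≈ 5.6993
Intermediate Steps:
Add(Mul(3218, Pow(769, -1)), Mul(3043, Pow(Mul(-41, -49), -1))) = Add(Mul(3218, Rational(1, 769)), Mul(3043, Pow(2009, -1))) = Add(Rational(3218, 769), Mul(3043, Rational(1, 2009))) = Add(Rational(3218, 769), Rational(3043, 2009)) = Rational(8805029, 1544921)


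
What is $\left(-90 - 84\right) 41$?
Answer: $-7134$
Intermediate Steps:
$\left(-90 - 84\right) 41 = \left(-174\right) 41 = -7134$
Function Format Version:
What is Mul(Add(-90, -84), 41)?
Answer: -7134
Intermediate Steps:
Mul(Add(-90, -84), 41) = Mul(-174, 41) = -7134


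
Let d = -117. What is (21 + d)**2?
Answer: 9216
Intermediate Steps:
(21 + d)**2 = (21 - 117)**2 = (-96)**2 = 9216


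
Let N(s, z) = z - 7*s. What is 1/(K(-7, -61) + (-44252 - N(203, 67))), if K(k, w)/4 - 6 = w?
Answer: -1/43118 ≈ -2.3192e-5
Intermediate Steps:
K(k, w) = 24 + 4*w
1/(K(-7, -61) + (-44252 - N(203, 67))) = 1/((24 + 4*(-61)) + (-44252 - (67 - 7*203))) = 1/((24 - 244) + (-44252 - (67 - 1421))) = 1/(-220 + (-44252 - 1*(-1354))) = 1/(-220 + (-44252 + 1354)) = 1/(-220 - 42898) = 1/(-43118) = -1/43118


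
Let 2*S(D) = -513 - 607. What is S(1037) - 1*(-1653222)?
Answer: 1652662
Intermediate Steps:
S(D) = -560 (S(D) = (-513 - 607)/2 = (½)*(-1120) = -560)
S(1037) - 1*(-1653222) = -560 - 1*(-1653222) = -560 + 1653222 = 1652662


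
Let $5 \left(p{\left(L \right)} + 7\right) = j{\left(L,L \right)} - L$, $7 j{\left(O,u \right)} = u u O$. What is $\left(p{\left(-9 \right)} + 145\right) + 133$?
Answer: $\frac{8819}{35} \approx 251.97$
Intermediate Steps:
$j{\left(O,u \right)} = \frac{O u^{2}}{7}$ ($j{\left(O,u \right)} = \frac{u u O}{7} = \frac{u^{2} O}{7} = \frac{O u^{2}}{7}$)
$p{\left(L \right)} = -7 - \frac{L}{5} + \frac{L^{3}}{35}$ ($p{\left(L \right)} = -7 + \frac{\frac{L L^{2}}{7} - L}{5} = -7 + \frac{\frac{L^{3}}{7} - L}{5} = -7 + \frac{- L + \frac{L^{3}}{7}}{5} = -7 + \left(- \frac{L}{5} + \frac{L^{3}}{35}\right) = -7 - \frac{L}{5} + \frac{L^{3}}{35}$)
$\left(p{\left(-9 \right)} + 145\right) + 133 = \left(\left(-7 - - \frac{9}{5} + \frac{\left(-9\right)^{3}}{35}\right) + 145\right) + 133 = \left(\left(-7 + \frac{9}{5} + \frac{1}{35} \left(-729\right)\right) + 145\right) + 133 = \left(\left(-7 + \frac{9}{5} - \frac{729}{35}\right) + 145\right) + 133 = \left(- \frac{911}{35} + 145\right) + 133 = \frac{4164}{35} + 133 = \frac{8819}{35}$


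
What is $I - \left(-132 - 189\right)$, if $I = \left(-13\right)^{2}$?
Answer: $490$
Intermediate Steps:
$I = 169$
$I - \left(-132 - 189\right) = 169 - \left(-132 - 189\right) = 169 - -321 = 169 + 321 = 490$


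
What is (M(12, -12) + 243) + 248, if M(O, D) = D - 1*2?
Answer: 477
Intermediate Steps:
M(O, D) = -2 + D (M(O, D) = D - 2 = -2 + D)
(M(12, -12) + 243) + 248 = ((-2 - 12) + 243) + 248 = (-14 + 243) + 248 = 229 + 248 = 477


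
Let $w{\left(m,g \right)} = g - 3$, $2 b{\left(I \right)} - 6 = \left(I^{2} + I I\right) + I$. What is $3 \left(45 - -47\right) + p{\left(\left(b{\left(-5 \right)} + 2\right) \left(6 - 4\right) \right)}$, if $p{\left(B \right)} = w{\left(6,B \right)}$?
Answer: $328$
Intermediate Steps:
$b{\left(I \right)} = 3 + I^{2} + \frac{I}{2}$ ($b{\left(I \right)} = 3 + \frac{\left(I^{2} + I I\right) + I}{2} = 3 + \frac{\left(I^{2} + I^{2}\right) + I}{2} = 3 + \frac{2 I^{2} + I}{2} = 3 + \frac{I + 2 I^{2}}{2} = 3 + \left(I^{2} + \frac{I}{2}\right) = 3 + I^{2} + \frac{I}{2}$)
$w{\left(m,g \right)} = -3 + g$
$p{\left(B \right)} = -3 + B$
$3 \left(45 - -47\right) + p{\left(\left(b{\left(-5 \right)} + 2\right) \left(6 - 4\right) \right)} = 3 \left(45 - -47\right) - \left(3 - \left(\left(3 + \left(-5\right)^{2} + \frac{1}{2} \left(-5\right)\right) + 2\right) \left(6 - 4\right)\right) = 3 \left(45 + 47\right) - \left(3 - \left(\left(3 + 25 - \frac{5}{2}\right) + 2\right) 2\right) = 3 \cdot 92 - \left(3 - \left(\frac{51}{2} + 2\right) 2\right) = 276 + \left(-3 + \frac{55}{2} \cdot 2\right) = 276 + \left(-3 + 55\right) = 276 + 52 = 328$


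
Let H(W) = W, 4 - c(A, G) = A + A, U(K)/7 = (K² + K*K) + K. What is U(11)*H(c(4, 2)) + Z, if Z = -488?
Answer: -7572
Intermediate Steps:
U(K) = 7*K + 14*K² (U(K) = 7*((K² + K*K) + K) = 7*((K² + K²) + K) = 7*(2*K² + K) = 7*(K + 2*K²) = 7*K + 14*K²)
c(A, G) = 4 - 2*A (c(A, G) = 4 - (A + A) = 4 - 2*A)
U(11)*H(c(4, 2)) + Z = (7*11*(1 + 2*11))*(4 - 2*4) - 488 = (7*11*(1 + 22))*(4 - 8) - 488 = (7*11*23)*(-4) - 488 = 1771*(-4) - 488 = -7084 - 488 = -7572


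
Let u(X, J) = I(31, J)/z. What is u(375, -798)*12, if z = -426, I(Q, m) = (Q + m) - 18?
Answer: 1570/71 ≈ 22.113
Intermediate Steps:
I(Q, m) = -18 + Q + m
u(X, J) = -13/426 - J/426 (u(X, J) = (-18 + 31 + J)/(-426) = (13 + J)*(-1/426) = -13/426 - J/426)
u(375, -798)*12 = (-13/426 - 1/426*(-798))*12 = (-13/426 + 133/71)*12 = (785/426)*12 = 1570/71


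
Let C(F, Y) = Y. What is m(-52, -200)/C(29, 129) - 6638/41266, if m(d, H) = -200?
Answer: -4554751/2661657 ≈ -1.7112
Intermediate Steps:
m(-52, -200)/C(29, 129) - 6638/41266 = -200/129 - 6638/41266 = -200*1/129 - 6638*1/41266 = -200/129 - 3319/20633 = -4554751/2661657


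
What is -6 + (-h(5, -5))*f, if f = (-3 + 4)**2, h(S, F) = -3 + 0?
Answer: -3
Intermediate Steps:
h(S, F) = -3
f = 1 (f = 1**2 = 1)
-6 + (-h(5, -5))*f = -6 - 1*(-3)*1 = -6 + 3*1 = -6 + 3 = -3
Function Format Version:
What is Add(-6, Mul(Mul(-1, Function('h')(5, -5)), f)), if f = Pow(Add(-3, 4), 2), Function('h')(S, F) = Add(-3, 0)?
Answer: -3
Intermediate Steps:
Function('h')(S, F) = -3
f = 1 (f = Pow(1, 2) = 1)
Add(-6, Mul(Mul(-1, Function('h')(5, -5)), f)) = Add(-6, Mul(Mul(-1, -3), 1)) = Add(-6, Mul(3, 1)) = Add(-6, 3) = -3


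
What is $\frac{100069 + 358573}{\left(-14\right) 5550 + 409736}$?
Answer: $\frac{229321}{166018} \approx 1.3813$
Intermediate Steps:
$\frac{100069 + 358573}{\left(-14\right) 5550 + 409736} = \frac{458642}{-77700 + 409736} = \frac{458642}{332036} = 458642 \cdot \frac{1}{332036} = \frac{229321}{166018}$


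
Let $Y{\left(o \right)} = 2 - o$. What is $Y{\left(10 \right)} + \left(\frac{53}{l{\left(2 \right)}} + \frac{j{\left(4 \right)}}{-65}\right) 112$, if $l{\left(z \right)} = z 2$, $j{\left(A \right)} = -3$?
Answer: $\frac{96276}{65} \approx 1481.2$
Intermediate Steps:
$l{\left(z \right)} = 2 z$
$Y{\left(10 \right)} + \left(\frac{53}{l{\left(2 \right)}} + \frac{j{\left(4 \right)}}{-65}\right) 112 = \left(2 - 10\right) + \left(\frac{53}{2 \cdot 2} - \frac{3}{-65}\right) 112 = \left(2 - 10\right) + \left(\frac{53}{4} - - \frac{3}{65}\right) 112 = -8 + \left(53 \cdot \frac{1}{4} + \frac{3}{65}\right) 112 = -8 + \left(\frac{53}{4} + \frac{3}{65}\right) 112 = -8 + \frac{3457}{260} \cdot 112 = -8 + \frac{96796}{65} = \frac{96276}{65}$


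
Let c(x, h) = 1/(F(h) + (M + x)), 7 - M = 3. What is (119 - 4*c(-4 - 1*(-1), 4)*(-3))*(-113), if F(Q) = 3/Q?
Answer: -99553/7 ≈ -14222.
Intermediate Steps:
M = 4 (M = 7 - 1*3 = 7 - 3 = 4)
c(x, h) = 1/(4 + x + 3/h) (c(x, h) = 1/(3/h + (4 + x)) = 1/(4 + x + 3/h))
(119 - 4*c(-4 - 1*(-1), 4)*(-3))*(-113) = (119 - 16/(3 + 4*(4 + (-4 - 1*(-1))))*(-3))*(-113) = (119 - 16/(3 + 4*(4 + (-4 + 1)))*(-3))*(-113) = (119 - 16/(3 + 4*(4 - 3))*(-3))*(-113) = (119 - 16/(3 + 4*1)*(-3))*(-113) = (119 - 16/(3 + 4)*(-3))*(-113) = (119 - 16/7*(-3))*(-113) = (119 + 48/7)*(-113) = (881/7)*(-113) = -99553/7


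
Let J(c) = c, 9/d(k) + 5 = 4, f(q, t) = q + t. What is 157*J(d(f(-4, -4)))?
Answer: -1413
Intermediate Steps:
d(k) = -9 (d(k) = 9/(-5 + 4) = 9/(-1) = 9*(-1) = -9)
157*J(d(f(-4, -4))) = 157*(-9) = -1413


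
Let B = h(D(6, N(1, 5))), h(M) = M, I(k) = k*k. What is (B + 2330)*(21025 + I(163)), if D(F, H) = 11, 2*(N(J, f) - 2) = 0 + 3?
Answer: 111417554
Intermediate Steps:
N(J, f) = 7/2 (N(J, f) = 2 + (0 + 3)/2 = 2 + (1/2)*3 = 2 + 3/2 = 7/2)
I(k) = k**2
B = 11
(B + 2330)*(21025 + I(163)) = (11 + 2330)*(21025 + 163**2) = 2341*(21025 + 26569) = 2341*47594 = 111417554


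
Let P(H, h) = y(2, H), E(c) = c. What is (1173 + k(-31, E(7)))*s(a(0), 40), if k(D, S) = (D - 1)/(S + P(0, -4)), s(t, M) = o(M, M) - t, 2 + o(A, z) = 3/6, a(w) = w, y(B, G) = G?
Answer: -24537/14 ≈ -1752.6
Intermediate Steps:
o(A, z) = -3/2 (o(A, z) = -2 + 3/6 = -2 + 3*(⅙) = -2 + ½ = -3/2)
P(H, h) = H
s(t, M) = -3/2 - t
k(D, S) = (-1 + D)/S (k(D, S) = (D - 1)/(S + 0) = (-1 + D)/S)
(1173 + k(-31, E(7)))*s(a(0), 40) = (1173 + (-1 - 31)/7)*(-3/2 - 1*0) = (1173 + (⅐)*(-32))*(-3/2 + 0) = (1173 - 32/7)*(-3/2) = (8179/7)*(-3/2) = -24537/14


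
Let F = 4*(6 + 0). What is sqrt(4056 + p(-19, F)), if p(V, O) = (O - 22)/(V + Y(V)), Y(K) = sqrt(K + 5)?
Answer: sqrt(2)*sqrt((38531 - 2028*I*sqrt(14))/(19 - I*sqrt(14))) ≈ 63.686 - 0.00015667*I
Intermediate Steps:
Y(K) = sqrt(5 + K)
F = 24 (F = 4*6 = 24)
p(V, O) = (-22 + O)/(V + sqrt(5 + V)) (p(V, O) = (O - 22)/(V + sqrt(5 + V)) = (-22 + O)/(V + sqrt(5 + V)))
sqrt(4056 + p(-19, F)) = sqrt(4056 + (-22 + 24)/(-19 + sqrt(5 - 19))) = sqrt(4056 + 2/(-19 + sqrt(-14))) = sqrt(4056 + 2/(-19 + I*sqrt(14)))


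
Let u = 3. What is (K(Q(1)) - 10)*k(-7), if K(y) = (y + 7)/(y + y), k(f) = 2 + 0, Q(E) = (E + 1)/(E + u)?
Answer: -5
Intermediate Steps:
Q(E) = (1 + E)/(3 + E) (Q(E) = (E + 1)/(E + 3) = (1 + E)/(3 + E))
k(f) = 2
K(y) = (7 + y)/(2*y) (K(y) = (7 + y)/((2*y)) = (7 + y)*(1/(2*y)) = (7 + y)/(2*y))
(K(Q(1)) - 10)*k(-7) = ((7 + (1 + 1)/(3 + 1))/(2*(((1 + 1)/(3 + 1)))) - 10)*2 = ((7 + 2/4)/(2*((2/4))) - 10)*2 = ((7 + (1/4)*2)/(2*(((1/4)*2))) - 10)*2 = ((7 + 1/2)/(2*(1/2)) - 10)*2 = ((1/2)*2*(15/2) - 10)*2 = (15/2 - 10)*2 = -5/2*2 = -5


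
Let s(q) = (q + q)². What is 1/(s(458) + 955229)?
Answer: 1/1794285 ≈ 5.5732e-7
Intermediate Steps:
s(q) = 4*q² (s(q) = (2*q)² = 4*q²)
1/(s(458) + 955229) = 1/(4*458² + 955229) = 1/(4*209764 + 955229) = 1/(839056 + 955229) = 1/1794285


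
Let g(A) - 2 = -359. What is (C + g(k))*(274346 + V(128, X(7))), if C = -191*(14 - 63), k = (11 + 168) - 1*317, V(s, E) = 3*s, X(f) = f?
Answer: 2473119460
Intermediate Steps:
k = -138 (k = 179 - 317 = -138)
g(A) = -357 (g(A) = 2 - 359 = -357)
C = 9359 (C = -191*(-49) = 9359)
(C + g(k))*(274346 + V(128, X(7))) = (9359 - 357)*(274346 + 3*128) = 9002*(274346 + 384) = 9002*274730 = 2473119460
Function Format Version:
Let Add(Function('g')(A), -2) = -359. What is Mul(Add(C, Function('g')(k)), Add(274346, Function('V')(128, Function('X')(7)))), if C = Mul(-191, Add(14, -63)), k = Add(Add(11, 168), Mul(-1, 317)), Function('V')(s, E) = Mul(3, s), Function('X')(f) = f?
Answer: 2473119460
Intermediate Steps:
k = -138 (k = Add(179, -317) = -138)
Function('g')(A) = -357 (Function('g')(A) = Add(2, -359) = -357)
C = 9359 (C = Mul(-191, -49) = 9359)
Mul(Add(C, Function('g')(k)), Add(274346, Function('V')(128, Function('X')(7)))) = Mul(Add(9359, -357), Add(274346, Mul(3, 128))) = Mul(9002, Add(274346, 384)) = Mul(9002, 274730) = 2473119460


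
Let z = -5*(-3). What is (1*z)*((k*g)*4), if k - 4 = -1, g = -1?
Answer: -180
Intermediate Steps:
z = 15
k = 3 (k = 4 - 1 = 3)
(1*z)*((k*g)*4) = (1*15)*((3*(-1))*4) = 15*(-3*4) = 15*(-12) = -180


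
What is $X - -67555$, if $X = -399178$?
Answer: $-331623$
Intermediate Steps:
$X - -67555 = -399178 - -67555 = -399178 + 67555 = -331623$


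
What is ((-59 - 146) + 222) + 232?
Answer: 249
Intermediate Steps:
((-59 - 146) + 222) + 232 = (-205 + 222) + 232 = 17 + 232 = 249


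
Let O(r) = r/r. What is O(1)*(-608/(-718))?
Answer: 304/359 ≈ 0.84680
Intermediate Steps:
O(r) = 1
O(1)*(-608/(-718)) = 1*(-608/(-718)) = 1*(-608*(-1/718)) = 1*(304/359) = 304/359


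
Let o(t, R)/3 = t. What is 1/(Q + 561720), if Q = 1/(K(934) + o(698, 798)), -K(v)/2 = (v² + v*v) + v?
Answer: 3489198/1959952300559 ≈ 1.7802e-6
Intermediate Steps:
o(t, R) = 3*t
K(v) = -4*v² - 2*v (K(v) = -2*((v² + v*v) + v) = -2*((v² + v²) + v) = -2*(2*v² + v) = -2*(v + 2*v²) = -4*v² - 2*v)
Q = -1/3489198 (Q = 1/(-2*934*(1 + 2*934) + 3*698) = 1/(-2*934*(1 + 1868) + 2094) = 1/(-2*934*1869 + 2094) = 1/(-3491292 + 2094) = 1/(-3489198) = -1/3489198 ≈ -2.8660e-7)
1/(Q + 561720) = 1/(-1/3489198 + 561720) = 1/(1959952300559/3489198) = 3489198/1959952300559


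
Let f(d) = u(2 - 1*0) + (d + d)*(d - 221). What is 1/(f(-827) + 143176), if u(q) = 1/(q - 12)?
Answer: 10/18765679 ≈ 5.3289e-7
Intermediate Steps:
u(q) = 1/(-12 + q)
f(d) = -⅒ + 2*d*(-221 + d) (f(d) = 1/(-12 + (2 - 1*0)) + (d + d)*(d - 221) = 1/(-12 + (2 + 0)) + (2*d)*(-221 + d) = 1/(-12 + 2) + 2*d*(-221 + d) = 1/(-10) + 2*d*(-221 + d) = -⅒ + 2*d*(-221 + d))
1/(f(-827) + 143176) = 1/((-⅒ - 442*(-827) + 2*(-827)²) + 143176) = 1/((-⅒ + 365534 + 2*683929) + 143176) = 1/((-⅒ + 365534 + 1367858) + 143176) = 1/(17333919/10 + 143176) = 1/(18765679/10) = 10/18765679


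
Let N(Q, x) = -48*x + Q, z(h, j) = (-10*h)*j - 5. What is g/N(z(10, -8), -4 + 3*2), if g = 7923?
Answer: 2641/233 ≈ 11.335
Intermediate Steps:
z(h, j) = -5 - 10*h*j (z(h, j) = -10*h*j - 5 = -5 - 10*h*j)
N(Q, x) = Q - 48*x
g/N(z(10, -8), -4 + 3*2) = 7923/((-5 - 10*10*(-8)) - 48*(-4 + 3*2)) = 7923/((-5 + 800) - 48*(-4 + 6)) = 7923/(795 - 48*2) = 7923/(795 - 96) = 7923/699 = 7923*(1/699) = 2641/233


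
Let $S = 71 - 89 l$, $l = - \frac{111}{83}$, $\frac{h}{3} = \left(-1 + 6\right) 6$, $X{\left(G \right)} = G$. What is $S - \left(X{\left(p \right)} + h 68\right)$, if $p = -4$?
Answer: $- \frac{491856}{83} \approx -5926.0$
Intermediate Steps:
$h = 90$ ($h = 3 \left(-1 + 6\right) 6 = 3 \cdot 5 \cdot 6 = 3 \cdot 30 = 90$)
$l = - \frac{111}{83}$ ($l = \left(-111\right) \frac{1}{83} = - \frac{111}{83} \approx -1.3373$)
$S = \frac{15772}{83}$ ($S = 71 - - \frac{9879}{83} = 71 + \frac{9879}{83} = \frac{15772}{83} \approx 190.02$)
$S - \left(X{\left(p \right)} + h 68\right) = \frac{15772}{83} - \left(-4 + 90 \cdot 68\right) = \frac{15772}{83} - \left(-4 + 6120\right) = \frac{15772}{83} - 6116 = - \frac{491856}{83}$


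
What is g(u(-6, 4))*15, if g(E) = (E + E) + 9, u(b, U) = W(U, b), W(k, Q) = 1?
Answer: 165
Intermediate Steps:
u(b, U) = 1
g(E) = 9 + 2*E (g(E) = 2*E + 9 = 9 + 2*E)
g(u(-6, 4))*15 = (9 + 2*1)*15 = (9 + 2)*15 = 11*15 = 165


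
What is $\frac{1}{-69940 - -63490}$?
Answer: $- \frac{1}{6450} \approx -0.00015504$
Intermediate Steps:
$\frac{1}{-69940 - -63490} = \frac{1}{-69940 + 63490} = \frac{1}{-6450} = - \frac{1}{6450}$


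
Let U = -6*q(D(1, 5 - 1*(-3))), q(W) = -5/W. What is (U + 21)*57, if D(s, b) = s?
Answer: 2907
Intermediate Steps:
U = 30 (U = -(-30)/1 = -(-30) = -6*(-5) = 30)
(U + 21)*57 = (30 + 21)*57 = 51*57 = 2907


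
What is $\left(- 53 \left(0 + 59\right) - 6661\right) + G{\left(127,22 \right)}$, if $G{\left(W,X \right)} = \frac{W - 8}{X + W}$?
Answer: $- \frac{1458293}{149} \approx -9787.2$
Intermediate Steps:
$G{\left(W,X \right)} = \frac{-8 + W}{W + X}$
$\left(- 53 \left(0 + 59\right) - 6661\right) + G{\left(127,22 \right)} = \left(- 53 \left(0 + 59\right) - 6661\right) + \frac{-8 + 127}{127 + 22} = \left(\left(-53\right) 59 - 6661\right) + \frac{1}{149} \cdot 119 = \left(-3127 - 6661\right) + \frac{1}{149} \cdot 119 = -9788 + \frac{119}{149} = - \frac{1458293}{149}$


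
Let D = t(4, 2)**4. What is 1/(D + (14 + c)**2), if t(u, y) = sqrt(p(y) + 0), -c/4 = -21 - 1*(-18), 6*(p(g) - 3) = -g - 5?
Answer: 36/24457 ≈ 0.0014720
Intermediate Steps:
p(g) = 13/6 - g/6 (p(g) = 3 + (-g - 5)/6 = 3 + (-5 - g)/6 = 3 + (-5/6 - g/6) = 13/6 - g/6)
c = 12 (c = -4*(-21 - 1*(-18)) = -4*(-21 + 18) = -4*(-3) = 12)
t(u, y) = sqrt(13/6 - y/6) (t(u, y) = sqrt((13/6 - y/6) + 0) = sqrt(13/6 - y/6))
D = 121/36 (D = (sqrt(78 - 6*2)/6)**4 = (sqrt(78 - 12)/6)**4 = (sqrt(66)/6)**4 = 121/36 ≈ 3.3611)
1/(D + (14 + c)**2) = 1/(121/36 + (14 + 12)**2) = 1/(121/36 + 26**2) = 1/(121/36 + 676) = 1/(24457/36) = 36/24457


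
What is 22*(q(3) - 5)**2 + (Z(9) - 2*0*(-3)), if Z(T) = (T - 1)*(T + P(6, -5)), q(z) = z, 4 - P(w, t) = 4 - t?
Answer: 120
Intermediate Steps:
P(w, t) = t (P(w, t) = 4 - (4 - t) = 4 + (-4 + t) = t)
Z(T) = (-1 + T)*(-5 + T) (Z(T) = (T - 1)*(T - 5) = (-1 + T)*(-5 + T))
22*(q(3) - 5)**2 + (Z(9) - 2*0*(-3)) = 22*(3 - 5)**2 + ((5 + 9**2 - 6*9) - 2*0*(-3)) = 22*(-2)**2 + ((5 + 81 - 54) + 0*(-3)) = 22*4 + (32 + 0) = 88 + 32 = 120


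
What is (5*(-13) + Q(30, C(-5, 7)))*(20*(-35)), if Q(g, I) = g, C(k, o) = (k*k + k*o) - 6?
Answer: 24500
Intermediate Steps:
C(k, o) = -6 + k**2 + k*o (C(k, o) = (k**2 + k*o) - 6 = -6 + k**2 + k*o)
(5*(-13) + Q(30, C(-5, 7)))*(20*(-35)) = (5*(-13) + 30)*(20*(-35)) = (-65 + 30)*(-700) = -35*(-700) = 24500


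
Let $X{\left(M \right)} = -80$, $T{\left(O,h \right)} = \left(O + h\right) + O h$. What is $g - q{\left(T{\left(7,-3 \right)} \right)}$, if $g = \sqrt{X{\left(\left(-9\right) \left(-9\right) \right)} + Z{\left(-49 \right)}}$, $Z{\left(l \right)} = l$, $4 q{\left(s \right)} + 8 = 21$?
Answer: $- \frac{13}{4} + i \sqrt{129} \approx -3.25 + 11.358 i$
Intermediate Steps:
$T{\left(O,h \right)} = O + h + O h$
$q{\left(s \right)} = \frac{13}{4}$ ($q{\left(s \right)} = -2 + \frac{1}{4} \cdot 21 = -2 + \frac{21}{4} = \frac{13}{4}$)
$g = i \sqrt{129}$ ($g = \sqrt{-80 - 49} = \sqrt{-129} = i \sqrt{129} \approx 11.358 i$)
$g - q{\left(T{\left(7,-3 \right)} \right)} = i \sqrt{129} - \frac{13}{4} = - \frac{13}{4} + i \sqrt{129}$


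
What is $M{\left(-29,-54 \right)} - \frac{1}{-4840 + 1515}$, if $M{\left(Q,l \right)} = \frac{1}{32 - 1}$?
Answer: $\frac{3356}{103075} \approx 0.032559$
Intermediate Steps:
$M{\left(Q,l \right)} = \frac{1}{31}$
$M{\left(-29,-54 \right)} - \frac{1}{-4840 + 1515} = \frac{1}{31} - \frac{1}{-4840 + 1515} = \frac{1}{31} - \frac{1}{-3325} = \frac{1}{31} - - \frac{1}{3325} = \frac{1}{31} + \frac{1}{3325} = \frac{3356}{103075}$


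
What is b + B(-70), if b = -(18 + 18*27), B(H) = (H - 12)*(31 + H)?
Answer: 2694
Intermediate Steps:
B(H) = (-12 + H)*(31 + H)
b = -504 (b = -(18 + 486) = -1*504 = -504)
b + B(-70) = -504 + (-372 + (-70)² + 19*(-70)) = -504 + (-372 + 4900 - 1330) = -504 + 3198 = 2694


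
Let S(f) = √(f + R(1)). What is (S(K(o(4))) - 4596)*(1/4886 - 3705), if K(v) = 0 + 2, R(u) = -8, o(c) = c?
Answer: 41599841442/2443 - 18102629*I*√6/4886 ≈ 1.7028e+7 - 9075.4*I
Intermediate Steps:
K(v) = 2
S(f) = √(-8 + f) (S(f) = √(f - 8) = √(-8 + f))
(S(K(o(4))) - 4596)*(1/4886 - 3705) = (√(-8 + 2) - 4596)*(1/4886 - 3705) = (√(-6) - 4596)*(1/4886 - 3705) = (I*√6 - 4596)*(-18102629/4886) = (-4596 + I*√6)*(-18102629/4886) = 41599841442/2443 - 18102629*I*√6/4886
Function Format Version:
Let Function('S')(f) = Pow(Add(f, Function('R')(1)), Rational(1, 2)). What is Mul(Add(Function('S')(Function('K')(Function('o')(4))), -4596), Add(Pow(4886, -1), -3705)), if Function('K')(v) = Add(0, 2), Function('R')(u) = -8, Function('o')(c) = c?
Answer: Add(Rational(41599841442, 2443), Mul(Rational(-18102629, 4886), I, Pow(6, Rational(1, 2)))) ≈ Add(1.7028e+7, Mul(-9075.4, I))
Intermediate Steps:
Function('K')(v) = 2
Function('S')(f) = Pow(Add(-8, f), Rational(1, 2)) (Function('S')(f) = Pow(Add(f, -8), Rational(1, 2)) = Pow(Add(-8, f), Rational(1, 2)))
Mul(Add(Function('S')(Function('K')(Function('o')(4))), -4596), Add(Pow(4886, -1), -3705)) = Mul(Add(Pow(Add(-8, 2), Rational(1, 2)), -4596), Add(Pow(4886, -1), -3705)) = Mul(Add(Pow(-6, Rational(1, 2)), -4596), Add(Rational(1, 4886), -3705)) = Mul(Add(Mul(I, Pow(6, Rational(1, 2))), -4596), Rational(-18102629, 4886)) = Mul(Add(-4596, Mul(I, Pow(6, Rational(1, 2)))), Rational(-18102629, 4886)) = Add(Rational(41599841442, 2443), Mul(Rational(-18102629, 4886), I, Pow(6, Rational(1, 2))))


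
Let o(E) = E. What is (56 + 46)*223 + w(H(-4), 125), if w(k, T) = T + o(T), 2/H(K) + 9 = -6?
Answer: 22996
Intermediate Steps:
H(K) = -2/15 (H(K) = 2/(-9 - 6) = 2/(-15) = 2*(-1/15) = -2/15)
w(k, T) = 2*T (w(k, T) = T + T = 2*T)
(56 + 46)*223 + w(H(-4), 125) = (56 + 46)*223 + 2*125 = 102*223 + 250 = 22746 + 250 = 22996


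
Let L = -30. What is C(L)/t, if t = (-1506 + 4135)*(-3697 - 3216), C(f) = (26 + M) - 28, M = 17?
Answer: -15/18174277 ≈ -8.2534e-7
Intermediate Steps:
C(f) = 15 (C(f) = (26 + 17) - 28 = 43 - 28 = 15)
t = -18174277 (t = 2629*(-6913) = -18174277)
C(L)/t = 15/(-18174277) = 15*(-1/18174277) = -15/18174277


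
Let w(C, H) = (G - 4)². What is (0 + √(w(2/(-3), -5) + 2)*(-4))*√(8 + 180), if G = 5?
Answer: -8*√141 ≈ -94.995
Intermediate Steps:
w(C, H) = 1 (w(C, H) = (5 - 4)² = 1² = 1)
(0 + √(w(2/(-3), -5) + 2)*(-4))*√(8 + 180) = (0 + √(1 + 2)*(-4))*√(8 + 180) = (0 + √3*(-4))*√188 = (0 - 4*√3)*(2*√47) = (-4*√3)*(2*√47) = -8*√141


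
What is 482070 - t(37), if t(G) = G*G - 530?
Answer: 481231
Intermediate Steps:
t(G) = -530 + G**2 (t(G) = G**2 - 530 = -530 + G**2)
482070 - t(37) = 482070 - (-530 + 37**2) = 482070 - (-530 + 1369) = 482070 - 1*839 = 482070 - 839 = 481231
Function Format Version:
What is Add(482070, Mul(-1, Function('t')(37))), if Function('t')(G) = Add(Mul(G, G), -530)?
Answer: 481231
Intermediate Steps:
Function('t')(G) = Add(-530, Pow(G, 2)) (Function('t')(G) = Add(Pow(G, 2), -530) = Add(-530, Pow(G, 2)))
Add(482070, Mul(-1, Function('t')(37))) = Add(482070, Mul(-1, Add(-530, Pow(37, 2)))) = Add(482070, Mul(-1, Add(-530, 1369))) = Add(482070, Mul(-1, 839)) = Add(482070, -839) = 481231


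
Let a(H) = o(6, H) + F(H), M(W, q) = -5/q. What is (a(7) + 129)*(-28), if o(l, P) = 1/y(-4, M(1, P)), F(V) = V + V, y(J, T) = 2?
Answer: -4018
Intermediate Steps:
F(V) = 2*V
o(l, P) = ½ (o(l, P) = 1/2 = ½)
a(H) = ½ + 2*H
(a(7) + 129)*(-28) = ((½ + 2*7) + 129)*(-28) = ((½ + 14) + 129)*(-28) = (29/2 + 129)*(-28) = (287/2)*(-28) = -4018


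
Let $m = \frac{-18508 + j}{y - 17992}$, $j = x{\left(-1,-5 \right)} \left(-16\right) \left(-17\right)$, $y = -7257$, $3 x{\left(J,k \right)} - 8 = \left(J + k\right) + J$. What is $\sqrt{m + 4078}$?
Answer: $\frac{\sqrt{23402150633946}}{75747} \approx 63.865$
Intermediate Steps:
$x{\left(J,k \right)} = \frac{8}{3} + \frac{k}{3} + \frac{2 J}{3}$ ($x{\left(J,k \right)} = \frac{8}{3} + \frac{\left(J + k\right) + J}{3} = \frac{8}{3} + \frac{k + 2 J}{3} = \frac{8}{3} + \left(\frac{k}{3} + \frac{2 J}{3}\right) = \frac{8}{3} + \frac{k}{3} + \frac{2 J}{3}$)
$j = \frac{272}{3}$ ($j = \left(\frac{8}{3} + \frac{1}{3} \left(-5\right) + \frac{2}{3} \left(-1\right)\right) \left(-16\right) \left(-17\right) = \left(\frac{8}{3} - \frac{5}{3} - \frac{2}{3}\right) \left(-16\right) \left(-17\right) = \frac{1}{3} \left(-16\right) \left(-17\right) = \left(- \frac{16}{3}\right) \left(-17\right) = \frac{272}{3} \approx 90.667$)
$m = \frac{55252}{75747}$ ($m = \frac{-18508 + \frac{272}{3}}{-7257 - 17992} = - \frac{55252}{3 \left(-7257 - 17992\right)} = - \frac{55252}{3 \left(-25249\right)} = \left(- \frac{55252}{3}\right) \left(- \frac{1}{25249}\right) = \frac{55252}{75747} \approx 0.72943$)
$\sqrt{m + 4078} = \sqrt{\frac{55252}{75747} + 4078} = \sqrt{\frac{308951518}{75747}} = \frac{\sqrt{23402150633946}}{75747}$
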